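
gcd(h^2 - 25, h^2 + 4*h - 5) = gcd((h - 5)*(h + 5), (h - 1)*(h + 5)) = h + 5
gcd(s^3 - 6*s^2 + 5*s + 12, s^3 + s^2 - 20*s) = s - 4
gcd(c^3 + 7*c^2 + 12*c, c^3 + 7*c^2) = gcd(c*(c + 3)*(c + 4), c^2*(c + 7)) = c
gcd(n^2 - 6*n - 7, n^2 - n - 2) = n + 1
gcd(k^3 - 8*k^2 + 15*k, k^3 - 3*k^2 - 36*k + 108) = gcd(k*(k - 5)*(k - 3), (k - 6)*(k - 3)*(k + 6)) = k - 3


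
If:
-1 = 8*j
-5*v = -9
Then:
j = -1/8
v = 9/5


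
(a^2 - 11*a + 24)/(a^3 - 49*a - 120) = (a - 3)/(a^2 + 8*a + 15)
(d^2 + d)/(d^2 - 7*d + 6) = d*(d + 1)/(d^2 - 7*d + 6)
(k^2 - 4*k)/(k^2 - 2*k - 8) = k/(k + 2)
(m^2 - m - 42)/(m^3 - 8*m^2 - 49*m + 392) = (m + 6)/(m^2 - m - 56)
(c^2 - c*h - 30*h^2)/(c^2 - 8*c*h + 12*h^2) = (c + 5*h)/(c - 2*h)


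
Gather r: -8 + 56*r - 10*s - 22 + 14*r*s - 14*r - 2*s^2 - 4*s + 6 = r*(14*s + 42) - 2*s^2 - 14*s - 24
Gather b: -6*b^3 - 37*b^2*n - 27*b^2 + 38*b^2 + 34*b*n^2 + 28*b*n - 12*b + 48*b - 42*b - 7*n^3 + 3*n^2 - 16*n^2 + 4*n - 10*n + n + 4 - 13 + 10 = -6*b^3 + b^2*(11 - 37*n) + b*(34*n^2 + 28*n - 6) - 7*n^3 - 13*n^2 - 5*n + 1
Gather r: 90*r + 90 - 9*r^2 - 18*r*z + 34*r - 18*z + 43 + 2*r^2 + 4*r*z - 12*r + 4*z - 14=-7*r^2 + r*(112 - 14*z) - 14*z + 119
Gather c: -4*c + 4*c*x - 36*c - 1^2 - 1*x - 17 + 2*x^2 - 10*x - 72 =c*(4*x - 40) + 2*x^2 - 11*x - 90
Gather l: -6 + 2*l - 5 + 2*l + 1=4*l - 10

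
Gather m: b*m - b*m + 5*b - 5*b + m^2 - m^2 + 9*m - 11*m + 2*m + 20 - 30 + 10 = 0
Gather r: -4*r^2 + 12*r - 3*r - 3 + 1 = -4*r^2 + 9*r - 2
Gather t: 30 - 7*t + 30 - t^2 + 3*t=-t^2 - 4*t + 60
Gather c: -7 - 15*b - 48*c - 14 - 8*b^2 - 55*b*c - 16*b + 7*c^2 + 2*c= -8*b^2 - 31*b + 7*c^2 + c*(-55*b - 46) - 21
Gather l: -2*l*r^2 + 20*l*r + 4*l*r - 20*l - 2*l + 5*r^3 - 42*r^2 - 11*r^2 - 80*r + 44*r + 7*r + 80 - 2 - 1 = l*(-2*r^2 + 24*r - 22) + 5*r^3 - 53*r^2 - 29*r + 77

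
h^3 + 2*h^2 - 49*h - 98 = (h - 7)*(h + 2)*(h + 7)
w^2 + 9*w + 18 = (w + 3)*(w + 6)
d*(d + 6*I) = d^2 + 6*I*d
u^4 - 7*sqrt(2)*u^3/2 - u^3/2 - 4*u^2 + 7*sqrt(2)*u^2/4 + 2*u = u*(u - 1/2)*(u - 4*sqrt(2))*(u + sqrt(2)/2)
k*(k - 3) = k^2 - 3*k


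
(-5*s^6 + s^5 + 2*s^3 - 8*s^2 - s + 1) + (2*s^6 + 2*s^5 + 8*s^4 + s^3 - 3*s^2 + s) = -3*s^6 + 3*s^5 + 8*s^4 + 3*s^3 - 11*s^2 + 1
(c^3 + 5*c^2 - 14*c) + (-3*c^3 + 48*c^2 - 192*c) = -2*c^3 + 53*c^2 - 206*c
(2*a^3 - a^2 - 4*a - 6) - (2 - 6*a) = 2*a^3 - a^2 + 2*a - 8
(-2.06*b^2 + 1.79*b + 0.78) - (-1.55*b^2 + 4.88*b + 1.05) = -0.51*b^2 - 3.09*b - 0.27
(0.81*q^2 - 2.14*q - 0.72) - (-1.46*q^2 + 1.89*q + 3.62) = 2.27*q^2 - 4.03*q - 4.34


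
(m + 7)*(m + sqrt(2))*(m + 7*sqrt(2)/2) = m^3 + 9*sqrt(2)*m^2/2 + 7*m^2 + 7*m + 63*sqrt(2)*m/2 + 49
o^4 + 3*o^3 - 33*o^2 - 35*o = o*(o - 5)*(o + 1)*(o + 7)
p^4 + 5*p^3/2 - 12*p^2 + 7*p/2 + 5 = (p - 2)*(p - 1)*(p + 1/2)*(p + 5)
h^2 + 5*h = h*(h + 5)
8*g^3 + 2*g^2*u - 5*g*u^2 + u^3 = (-4*g + u)*(-2*g + u)*(g + u)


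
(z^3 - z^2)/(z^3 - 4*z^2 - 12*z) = z*(1 - z)/(-z^2 + 4*z + 12)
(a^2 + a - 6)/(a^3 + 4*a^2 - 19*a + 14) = (a + 3)/(a^2 + 6*a - 7)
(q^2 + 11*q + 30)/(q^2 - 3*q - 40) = (q + 6)/(q - 8)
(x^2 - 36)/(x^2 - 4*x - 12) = (x + 6)/(x + 2)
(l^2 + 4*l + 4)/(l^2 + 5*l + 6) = (l + 2)/(l + 3)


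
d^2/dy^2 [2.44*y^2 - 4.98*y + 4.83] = 4.88000000000000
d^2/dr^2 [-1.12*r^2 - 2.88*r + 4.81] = -2.24000000000000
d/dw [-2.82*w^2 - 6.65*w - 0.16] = -5.64*w - 6.65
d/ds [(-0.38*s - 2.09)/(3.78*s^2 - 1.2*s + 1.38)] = (1.4364*s^2 + 15.8004*s - 3.0324)/(14.2884*s^4 - 9.072*s^3 + 11.8728*s^2 - 3.312*s + 1.9044)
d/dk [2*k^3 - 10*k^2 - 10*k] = 6*k^2 - 20*k - 10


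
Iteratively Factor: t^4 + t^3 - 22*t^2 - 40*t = (t + 2)*(t^3 - t^2 - 20*t) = (t - 5)*(t + 2)*(t^2 + 4*t) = (t - 5)*(t + 2)*(t + 4)*(t)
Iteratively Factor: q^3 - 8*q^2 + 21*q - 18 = (q - 3)*(q^2 - 5*q + 6) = (q - 3)^2*(q - 2)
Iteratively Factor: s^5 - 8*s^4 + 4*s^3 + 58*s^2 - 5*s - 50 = (s + 2)*(s^4 - 10*s^3 + 24*s^2 + 10*s - 25) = (s + 1)*(s + 2)*(s^3 - 11*s^2 + 35*s - 25) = (s - 5)*(s + 1)*(s + 2)*(s^2 - 6*s + 5) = (s - 5)^2*(s + 1)*(s + 2)*(s - 1)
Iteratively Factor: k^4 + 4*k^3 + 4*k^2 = (k)*(k^3 + 4*k^2 + 4*k) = k^2*(k^2 + 4*k + 4) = k^2*(k + 2)*(k + 2)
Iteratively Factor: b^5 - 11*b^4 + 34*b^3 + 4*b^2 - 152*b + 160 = (b + 2)*(b^4 - 13*b^3 + 60*b^2 - 116*b + 80) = (b - 4)*(b + 2)*(b^3 - 9*b^2 + 24*b - 20) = (b - 4)*(b - 2)*(b + 2)*(b^2 - 7*b + 10) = (b - 5)*(b - 4)*(b - 2)*(b + 2)*(b - 2)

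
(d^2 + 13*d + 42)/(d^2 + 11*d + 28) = (d + 6)/(d + 4)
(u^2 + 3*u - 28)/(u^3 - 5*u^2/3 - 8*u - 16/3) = 3*(u + 7)/(3*u^2 + 7*u + 4)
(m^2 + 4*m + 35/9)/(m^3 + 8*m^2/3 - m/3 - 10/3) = (m + 7/3)/(m^2 + m - 2)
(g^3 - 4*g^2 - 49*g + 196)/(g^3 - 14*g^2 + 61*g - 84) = (g + 7)/(g - 3)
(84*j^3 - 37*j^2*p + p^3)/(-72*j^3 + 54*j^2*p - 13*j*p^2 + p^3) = (7*j + p)/(-6*j + p)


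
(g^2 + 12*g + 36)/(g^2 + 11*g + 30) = (g + 6)/(g + 5)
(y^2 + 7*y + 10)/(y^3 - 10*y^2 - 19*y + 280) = (y + 2)/(y^2 - 15*y + 56)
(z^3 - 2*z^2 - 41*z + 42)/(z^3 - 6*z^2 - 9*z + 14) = (z + 6)/(z + 2)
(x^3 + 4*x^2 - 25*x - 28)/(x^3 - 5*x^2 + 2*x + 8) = (x + 7)/(x - 2)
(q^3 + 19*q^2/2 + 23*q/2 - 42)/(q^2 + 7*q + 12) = (2*q^2 + 11*q - 21)/(2*(q + 3))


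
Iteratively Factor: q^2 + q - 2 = (q + 2)*(q - 1)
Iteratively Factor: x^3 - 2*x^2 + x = (x)*(x^2 - 2*x + 1) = x*(x - 1)*(x - 1)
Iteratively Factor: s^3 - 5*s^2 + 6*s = (s - 2)*(s^2 - 3*s) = s*(s - 2)*(s - 3)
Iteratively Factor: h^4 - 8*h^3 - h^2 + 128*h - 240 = (h - 3)*(h^3 - 5*h^2 - 16*h + 80) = (h - 3)*(h + 4)*(h^2 - 9*h + 20) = (h - 4)*(h - 3)*(h + 4)*(h - 5)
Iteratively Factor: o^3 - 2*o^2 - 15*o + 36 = (o - 3)*(o^2 + o - 12) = (o - 3)^2*(o + 4)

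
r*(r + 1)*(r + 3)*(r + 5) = r^4 + 9*r^3 + 23*r^2 + 15*r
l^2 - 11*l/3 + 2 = (l - 3)*(l - 2/3)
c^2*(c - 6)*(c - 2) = c^4 - 8*c^3 + 12*c^2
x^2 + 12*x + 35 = (x + 5)*(x + 7)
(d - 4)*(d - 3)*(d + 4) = d^3 - 3*d^2 - 16*d + 48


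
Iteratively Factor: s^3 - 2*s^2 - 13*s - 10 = (s - 5)*(s^2 + 3*s + 2) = (s - 5)*(s + 2)*(s + 1)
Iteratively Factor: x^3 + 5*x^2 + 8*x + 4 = (x + 2)*(x^2 + 3*x + 2) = (x + 1)*(x + 2)*(x + 2)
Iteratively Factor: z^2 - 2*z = (z - 2)*(z)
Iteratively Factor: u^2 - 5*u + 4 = (u - 1)*(u - 4)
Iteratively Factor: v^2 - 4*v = (v - 4)*(v)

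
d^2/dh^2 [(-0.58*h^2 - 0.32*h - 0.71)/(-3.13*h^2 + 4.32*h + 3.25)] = (21.955072*h^3 + 77.135094*h^2 - 38.070816*h + 44.212458)/(30.664297*h^6 - 126.967824*h^5 + 79.720161*h^4 + 183.049632*h^3 - 82.776525*h^2 - 136.89*h - 34.328125)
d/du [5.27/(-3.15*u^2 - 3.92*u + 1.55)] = (33.201*u + 20.6584)/(3.15*u^2 + 3.92*u - 1.55)^2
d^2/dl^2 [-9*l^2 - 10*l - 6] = -18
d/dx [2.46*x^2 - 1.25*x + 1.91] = 4.92*x - 1.25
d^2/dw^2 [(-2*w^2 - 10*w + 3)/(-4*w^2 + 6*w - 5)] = 4*(104*w^3 - 132*w^2 - 192*w + 151)/(64*w^6 - 288*w^5 + 672*w^4 - 936*w^3 + 840*w^2 - 450*w + 125)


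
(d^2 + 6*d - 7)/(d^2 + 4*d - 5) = (d + 7)/(d + 5)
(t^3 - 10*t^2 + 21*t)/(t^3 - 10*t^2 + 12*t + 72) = t*(t^2 - 10*t + 21)/(t^3 - 10*t^2 + 12*t + 72)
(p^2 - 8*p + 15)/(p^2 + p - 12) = (p - 5)/(p + 4)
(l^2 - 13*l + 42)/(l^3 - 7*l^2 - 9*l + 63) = (l - 6)/(l^2 - 9)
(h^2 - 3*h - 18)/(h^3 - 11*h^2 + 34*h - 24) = (h + 3)/(h^2 - 5*h + 4)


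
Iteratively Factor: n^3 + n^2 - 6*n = (n + 3)*(n^2 - 2*n) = n*(n + 3)*(n - 2)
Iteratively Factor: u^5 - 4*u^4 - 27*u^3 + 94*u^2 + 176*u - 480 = (u - 5)*(u^4 + u^3 - 22*u^2 - 16*u + 96) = (u - 5)*(u + 4)*(u^3 - 3*u^2 - 10*u + 24) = (u - 5)*(u + 3)*(u + 4)*(u^2 - 6*u + 8) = (u - 5)*(u - 4)*(u + 3)*(u + 4)*(u - 2)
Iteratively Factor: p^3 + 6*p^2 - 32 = (p + 4)*(p^2 + 2*p - 8) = (p - 2)*(p + 4)*(p + 4)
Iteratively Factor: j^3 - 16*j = (j)*(j^2 - 16) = j*(j + 4)*(j - 4)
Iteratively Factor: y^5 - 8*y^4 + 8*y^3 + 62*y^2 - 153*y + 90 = (y - 2)*(y^4 - 6*y^3 - 4*y^2 + 54*y - 45) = (y - 5)*(y - 2)*(y^3 - y^2 - 9*y + 9) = (y - 5)*(y - 2)*(y + 3)*(y^2 - 4*y + 3) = (y - 5)*(y - 2)*(y - 1)*(y + 3)*(y - 3)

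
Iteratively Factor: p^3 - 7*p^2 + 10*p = (p)*(p^2 - 7*p + 10) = p*(p - 2)*(p - 5)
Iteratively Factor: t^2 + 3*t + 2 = (t + 1)*(t + 2)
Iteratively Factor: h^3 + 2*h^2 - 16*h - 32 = (h + 4)*(h^2 - 2*h - 8) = (h + 2)*(h + 4)*(h - 4)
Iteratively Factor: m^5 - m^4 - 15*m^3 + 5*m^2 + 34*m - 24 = (m - 1)*(m^4 - 15*m^2 - 10*m + 24) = (m - 1)*(m + 3)*(m^3 - 3*m^2 - 6*m + 8) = (m - 1)^2*(m + 3)*(m^2 - 2*m - 8) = (m - 4)*(m - 1)^2*(m + 3)*(m + 2)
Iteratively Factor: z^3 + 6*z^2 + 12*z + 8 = (z + 2)*(z^2 + 4*z + 4) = (z + 2)^2*(z + 2)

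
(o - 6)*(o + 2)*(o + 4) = o^3 - 28*o - 48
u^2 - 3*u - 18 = (u - 6)*(u + 3)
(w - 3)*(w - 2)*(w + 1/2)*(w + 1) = w^4 - 7*w^3/2 - w^2 + 13*w/2 + 3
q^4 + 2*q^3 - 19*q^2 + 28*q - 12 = (q - 2)*(q - 1)^2*(q + 6)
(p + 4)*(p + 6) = p^2 + 10*p + 24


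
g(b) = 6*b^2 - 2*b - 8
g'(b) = 12*b - 2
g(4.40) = 99.36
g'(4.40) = 50.80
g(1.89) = 9.65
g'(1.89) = 20.68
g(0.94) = -4.58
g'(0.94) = 9.28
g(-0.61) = -4.55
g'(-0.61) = -9.32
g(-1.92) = 17.96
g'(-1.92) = -25.04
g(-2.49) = 34.18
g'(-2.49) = -31.88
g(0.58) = -7.14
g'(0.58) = 4.96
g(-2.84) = 46.07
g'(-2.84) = -36.08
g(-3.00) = 52.00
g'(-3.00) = -38.00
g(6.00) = 196.00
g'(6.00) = 70.00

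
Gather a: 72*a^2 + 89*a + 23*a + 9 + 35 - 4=72*a^2 + 112*a + 40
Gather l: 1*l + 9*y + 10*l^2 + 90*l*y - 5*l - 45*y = 10*l^2 + l*(90*y - 4) - 36*y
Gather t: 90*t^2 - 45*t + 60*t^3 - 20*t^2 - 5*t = 60*t^3 + 70*t^2 - 50*t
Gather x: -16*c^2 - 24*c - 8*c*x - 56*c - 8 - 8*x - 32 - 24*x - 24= -16*c^2 - 80*c + x*(-8*c - 32) - 64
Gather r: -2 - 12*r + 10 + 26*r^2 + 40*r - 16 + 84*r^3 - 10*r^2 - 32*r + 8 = 84*r^3 + 16*r^2 - 4*r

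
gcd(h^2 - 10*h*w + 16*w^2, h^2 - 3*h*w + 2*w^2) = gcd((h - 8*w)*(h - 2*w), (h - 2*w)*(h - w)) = -h + 2*w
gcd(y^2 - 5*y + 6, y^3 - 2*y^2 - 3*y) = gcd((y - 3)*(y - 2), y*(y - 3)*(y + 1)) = y - 3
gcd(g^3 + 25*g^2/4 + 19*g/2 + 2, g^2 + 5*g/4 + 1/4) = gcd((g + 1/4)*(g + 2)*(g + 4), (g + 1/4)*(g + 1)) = g + 1/4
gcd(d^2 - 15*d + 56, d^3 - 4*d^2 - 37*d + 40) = d - 8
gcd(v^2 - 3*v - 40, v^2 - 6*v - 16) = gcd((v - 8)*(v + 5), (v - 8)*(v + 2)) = v - 8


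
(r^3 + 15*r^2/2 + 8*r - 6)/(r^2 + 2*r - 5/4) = 2*(r^2 + 8*r + 12)/(2*r + 5)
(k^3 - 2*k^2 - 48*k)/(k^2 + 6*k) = k - 8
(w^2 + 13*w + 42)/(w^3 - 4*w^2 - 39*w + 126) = (w + 7)/(w^2 - 10*w + 21)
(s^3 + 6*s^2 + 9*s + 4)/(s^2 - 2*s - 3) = (s^2 + 5*s + 4)/(s - 3)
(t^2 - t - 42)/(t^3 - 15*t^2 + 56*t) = (t + 6)/(t*(t - 8))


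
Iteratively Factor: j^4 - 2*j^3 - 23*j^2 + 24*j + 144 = (j - 4)*(j^3 + 2*j^2 - 15*j - 36) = (j - 4)^2*(j^2 + 6*j + 9) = (j - 4)^2*(j + 3)*(j + 3)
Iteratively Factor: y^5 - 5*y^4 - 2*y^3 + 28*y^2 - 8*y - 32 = (y - 4)*(y^4 - y^3 - 6*y^2 + 4*y + 8) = (y - 4)*(y + 1)*(y^3 - 2*y^2 - 4*y + 8) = (y - 4)*(y + 1)*(y + 2)*(y^2 - 4*y + 4) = (y - 4)*(y - 2)*(y + 1)*(y + 2)*(y - 2)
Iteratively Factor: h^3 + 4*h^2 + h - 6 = (h - 1)*(h^2 + 5*h + 6) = (h - 1)*(h + 3)*(h + 2)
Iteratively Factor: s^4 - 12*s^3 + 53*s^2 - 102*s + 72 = (s - 4)*(s^3 - 8*s^2 + 21*s - 18) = (s - 4)*(s - 2)*(s^2 - 6*s + 9) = (s - 4)*(s - 3)*(s - 2)*(s - 3)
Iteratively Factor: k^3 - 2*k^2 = (k)*(k^2 - 2*k) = k*(k - 2)*(k)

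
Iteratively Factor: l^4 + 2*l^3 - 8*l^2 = (l - 2)*(l^3 + 4*l^2) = l*(l - 2)*(l^2 + 4*l) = l^2*(l - 2)*(l + 4)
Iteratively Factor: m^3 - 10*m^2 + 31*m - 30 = (m - 3)*(m^2 - 7*m + 10) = (m - 5)*(m - 3)*(m - 2)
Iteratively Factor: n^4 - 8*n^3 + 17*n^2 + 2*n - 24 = (n - 4)*(n^3 - 4*n^2 + n + 6) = (n - 4)*(n + 1)*(n^2 - 5*n + 6) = (n - 4)*(n - 3)*(n + 1)*(n - 2)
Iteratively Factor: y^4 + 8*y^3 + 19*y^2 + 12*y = (y)*(y^3 + 8*y^2 + 19*y + 12) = y*(y + 4)*(y^2 + 4*y + 3) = y*(y + 1)*(y + 4)*(y + 3)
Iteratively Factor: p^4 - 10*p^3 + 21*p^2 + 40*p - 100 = (p - 2)*(p^3 - 8*p^2 + 5*p + 50) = (p - 5)*(p - 2)*(p^2 - 3*p - 10) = (p - 5)*(p - 2)*(p + 2)*(p - 5)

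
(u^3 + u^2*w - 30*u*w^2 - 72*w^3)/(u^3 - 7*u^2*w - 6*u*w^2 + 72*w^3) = (u + 4*w)/(u - 4*w)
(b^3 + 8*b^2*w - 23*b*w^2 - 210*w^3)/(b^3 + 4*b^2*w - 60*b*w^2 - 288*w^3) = (-b^2 - 2*b*w + 35*w^2)/(-b^2 + 2*b*w + 48*w^2)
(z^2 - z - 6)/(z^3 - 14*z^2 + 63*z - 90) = (z + 2)/(z^2 - 11*z + 30)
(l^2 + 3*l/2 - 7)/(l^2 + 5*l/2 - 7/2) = (l - 2)/(l - 1)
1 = 1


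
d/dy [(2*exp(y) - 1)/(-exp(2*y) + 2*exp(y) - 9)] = 2*(exp(2*y) - exp(y) - 8)*exp(y)/(exp(4*y) - 4*exp(3*y) + 22*exp(2*y) - 36*exp(y) + 81)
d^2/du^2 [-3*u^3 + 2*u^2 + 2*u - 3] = 4 - 18*u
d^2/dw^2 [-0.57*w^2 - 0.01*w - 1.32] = -1.14000000000000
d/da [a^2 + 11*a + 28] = 2*a + 11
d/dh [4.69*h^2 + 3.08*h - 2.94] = 9.38*h + 3.08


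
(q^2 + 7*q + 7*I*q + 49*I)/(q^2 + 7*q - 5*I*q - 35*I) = (q + 7*I)/(q - 5*I)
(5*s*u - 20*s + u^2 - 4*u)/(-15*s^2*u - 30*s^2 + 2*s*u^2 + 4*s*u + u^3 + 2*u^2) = (4 - u)/(3*s*u + 6*s - u^2 - 2*u)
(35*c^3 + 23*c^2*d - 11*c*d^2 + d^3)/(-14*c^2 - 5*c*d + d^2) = (-5*c^2 - 4*c*d + d^2)/(2*c + d)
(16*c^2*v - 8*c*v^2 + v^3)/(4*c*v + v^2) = (16*c^2 - 8*c*v + v^2)/(4*c + v)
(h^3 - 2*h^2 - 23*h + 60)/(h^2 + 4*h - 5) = (h^2 - 7*h + 12)/(h - 1)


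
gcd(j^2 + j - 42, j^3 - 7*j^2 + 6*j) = j - 6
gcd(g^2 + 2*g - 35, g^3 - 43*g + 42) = g + 7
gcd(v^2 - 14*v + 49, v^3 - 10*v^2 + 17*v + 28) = v - 7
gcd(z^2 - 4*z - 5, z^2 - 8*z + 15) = z - 5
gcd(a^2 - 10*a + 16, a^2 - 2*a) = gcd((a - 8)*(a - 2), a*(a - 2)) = a - 2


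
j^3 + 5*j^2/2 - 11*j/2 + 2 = (j - 1)*(j - 1/2)*(j + 4)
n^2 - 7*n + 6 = (n - 6)*(n - 1)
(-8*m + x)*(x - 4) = -8*m*x + 32*m + x^2 - 4*x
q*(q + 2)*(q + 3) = q^3 + 5*q^2 + 6*q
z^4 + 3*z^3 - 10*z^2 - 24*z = z*(z - 3)*(z + 2)*(z + 4)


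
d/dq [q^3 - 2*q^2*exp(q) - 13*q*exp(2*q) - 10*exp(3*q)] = -2*q^2*exp(q) + 3*q^2 - 26*q*exp(2*q) - 4*q*exp(q) - 30*exp(3*q) - 13*exp(2*q)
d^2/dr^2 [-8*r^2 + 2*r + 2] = -16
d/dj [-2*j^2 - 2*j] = -4*j - 2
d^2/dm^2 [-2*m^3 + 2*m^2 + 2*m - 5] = 4 - 12*m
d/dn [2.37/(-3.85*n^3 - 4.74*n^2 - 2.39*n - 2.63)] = (27.3735*n^2 + 22.4676*n + 5.6643)/(3.85*n^3 + 4.74*n^2 + 2.39*n + 2.63)^2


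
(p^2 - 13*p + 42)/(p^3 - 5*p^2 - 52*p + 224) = (p^2 - 13*p + 42)/(p^3 - 5*p^2 - 52*p + 224)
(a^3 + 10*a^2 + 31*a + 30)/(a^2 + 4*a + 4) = (a^2 + 8*a + 15)/(a + 2)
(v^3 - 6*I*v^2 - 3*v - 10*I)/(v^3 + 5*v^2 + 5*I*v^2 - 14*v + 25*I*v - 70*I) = (v^3 - 6*I*v^2 - 3*v - 10*I)/(v^3 + 5*v^2*(1 + I) + v*(-14 + 25*I) - 70*I)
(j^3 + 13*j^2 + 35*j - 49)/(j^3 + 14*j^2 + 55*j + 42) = (j^2 + 6*j - 7)/(j^2 + 7*j + 6)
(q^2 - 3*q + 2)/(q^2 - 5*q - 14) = (-q^2 + 3*q - 2)/(-q^2 + 5*q + 14)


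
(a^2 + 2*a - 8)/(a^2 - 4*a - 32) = (a - 2)/(a - 8)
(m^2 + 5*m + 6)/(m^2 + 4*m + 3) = (m + 2)/(m + 1)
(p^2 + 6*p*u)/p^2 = (p + 6*u)/p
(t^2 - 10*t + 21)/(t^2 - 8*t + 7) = (t - 3)/(t - 1)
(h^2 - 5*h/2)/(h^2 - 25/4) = 2*h/(2*h + 5)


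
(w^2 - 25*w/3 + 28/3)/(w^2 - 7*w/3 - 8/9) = 3*(-3*w^2 + 25*w - 28)/(-9*w^2 + 21*w + 8)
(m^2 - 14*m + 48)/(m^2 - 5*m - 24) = (m - 6)/(m + 3)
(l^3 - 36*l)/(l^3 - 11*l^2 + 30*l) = (l + 6)/(l - 5)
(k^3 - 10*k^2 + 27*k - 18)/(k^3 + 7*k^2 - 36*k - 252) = (k^2 - 4*k + 3)/(k^2 + 13*k + 42)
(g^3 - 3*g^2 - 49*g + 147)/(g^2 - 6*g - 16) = (-g^3 + 3*g^2 + 49*g - 147)/(-g^2 + 6*g + 16)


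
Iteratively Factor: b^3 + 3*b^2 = (b + 3)*(b^2) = b*(b + 3)*(b)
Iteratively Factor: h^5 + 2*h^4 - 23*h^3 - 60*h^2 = (h)*(h^4 + 2*h^3 - 23*h^2 - 60*h) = h*(h - 5)*(h^3 + 7*h^2 + 12*h) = h*(h - 5)*(h + 3)*(h^2 + 4*h) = h^2*(h - 5)*(h + 3)*(h + 4)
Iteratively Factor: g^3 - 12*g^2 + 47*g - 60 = (g - 3)*(g^2 - 9*g + 20) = (g - 5)*(g - 3)*(g - 4)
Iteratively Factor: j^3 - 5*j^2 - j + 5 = (j - 5)*(j^2 - 1) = (j - 5)*(j - 1)*(j + 1)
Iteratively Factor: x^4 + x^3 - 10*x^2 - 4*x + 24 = (x - 2)*(x^3 + 3*x^2 - 4*x - 12) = (x - 2)^2*(x^2 + 5*x + 6) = (x - 2)^2*(x + 3)*(x + 2)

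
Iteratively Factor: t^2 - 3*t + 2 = (t - 2)*(t - 1)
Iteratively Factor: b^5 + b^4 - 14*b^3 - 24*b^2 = (b - 4)*(b^4 + 5*b^3 + 6*b^2) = (b - 4)*(b + 3)*(b^3 + 2*b^2) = b*(b - 4)*(b + 3)*(b^2 + 2*b) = b^2*(b - 4)*(b + 3)*(b + 2)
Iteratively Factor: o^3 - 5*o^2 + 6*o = (o)*(o^2 - 5*o + 6) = o*(o - 3)*(o - 2)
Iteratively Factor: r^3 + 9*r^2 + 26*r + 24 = (r + 4)*(r^2 + 5*r + 6) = (r + 2)*(r + 4)*(r + 3)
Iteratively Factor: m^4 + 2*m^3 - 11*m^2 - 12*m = (m)*(m^3 + 2*m^2 - 11*m - 12) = m*(m + 4)*(m^2 - 2*m - 3) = m*(m - 3)*(m + 4)*(m + 1)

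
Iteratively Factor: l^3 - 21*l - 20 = (l - 5)*(l^2 + 5*l + 4) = (l - 5)*(l + 1)*(l + 4)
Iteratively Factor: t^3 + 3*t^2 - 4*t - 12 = (t - 2)*(t^2 + 5*t + 6) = (t - 2)*(t + 2)*(t + 3)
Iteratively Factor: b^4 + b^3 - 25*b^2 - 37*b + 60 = (b + 3)*(b^3 - 2*b^2 - 19*b + 20) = (b + 3)*(b + 4)*(b^2 - 6*b + 5) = (b - 1)*(b + 3)*(b + 4)*(b - 5)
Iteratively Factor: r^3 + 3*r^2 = (r)*(r^2 + 3*r) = r*(r + 3)*(r)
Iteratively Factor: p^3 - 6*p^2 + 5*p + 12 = (p - 4)*(p^2 - 2*p - 3) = (p - 4)*(p - 3)*(p + 1)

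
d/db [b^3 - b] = 3*b^2 - 1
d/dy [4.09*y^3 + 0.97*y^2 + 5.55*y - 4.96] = 12.27*y^2 + 1.94*y + 5.55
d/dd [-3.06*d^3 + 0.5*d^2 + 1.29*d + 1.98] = -9.18*d^2 + 1.0*d + 1.29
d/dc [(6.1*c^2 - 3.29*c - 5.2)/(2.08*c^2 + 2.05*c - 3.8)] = (19.3482*c^2 - 24.728*c + 23.162)/(4.3264*c^4 + 8.528*c^3 - 11.6055*c^2 - 15.58*c + 14.44)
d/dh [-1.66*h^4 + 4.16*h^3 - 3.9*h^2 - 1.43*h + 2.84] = -6.64*h^3 + 12.48*h^2 - 7.8*h - 1.43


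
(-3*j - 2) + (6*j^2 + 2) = 6*j^2 - 3*j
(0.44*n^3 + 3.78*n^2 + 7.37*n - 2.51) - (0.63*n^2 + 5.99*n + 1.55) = 0.44*n^3 + 3.15*n^2 + 1.38*n - 4.06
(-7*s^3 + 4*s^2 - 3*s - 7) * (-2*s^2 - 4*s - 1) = 14*s^5 + 20*s^4 - 3*s^3 + 22*s^2 + 31*s + 7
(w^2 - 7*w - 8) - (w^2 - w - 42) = 34 - 6*w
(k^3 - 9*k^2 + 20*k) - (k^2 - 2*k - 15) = k^3 - 10*k^2 + 22*k + 15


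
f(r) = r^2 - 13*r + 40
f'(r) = 2*r - 13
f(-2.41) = 77.14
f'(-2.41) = -17.82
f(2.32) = 15.22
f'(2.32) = -8.36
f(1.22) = 25.63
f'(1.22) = -10.56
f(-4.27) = 113.74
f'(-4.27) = -21.54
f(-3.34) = 94.58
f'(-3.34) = -19.68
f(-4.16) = 111.39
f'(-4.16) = -21.32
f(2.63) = 12.73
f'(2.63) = -7.74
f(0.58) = 32.80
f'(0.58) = -11.84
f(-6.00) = 154.00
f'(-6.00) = -25.00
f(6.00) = -2.00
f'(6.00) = -1.00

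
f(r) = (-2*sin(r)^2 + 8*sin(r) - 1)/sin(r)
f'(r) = (-4*sin(r)*cos(r) + 8*cos(r))/sin(r) - (-2*sin(r)^2 + 8*sin(r) - 1)*cos(r)/sin(r)^2 = cos(r)*cos(2*r)/sin(r)^2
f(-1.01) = 10.87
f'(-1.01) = -0.32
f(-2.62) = 11.00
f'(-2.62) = -1.76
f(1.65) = 5.00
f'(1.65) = 0.08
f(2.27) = 5.16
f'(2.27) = 0.19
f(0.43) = 4.77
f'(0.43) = 3.41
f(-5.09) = 5.07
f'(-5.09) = -0.31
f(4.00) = 10.83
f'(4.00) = 0.17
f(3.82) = 10.85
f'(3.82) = -0.42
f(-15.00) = 10.84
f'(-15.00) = -0.28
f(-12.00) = 5.06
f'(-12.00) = 1.24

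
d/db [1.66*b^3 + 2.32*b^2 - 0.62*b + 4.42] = 4.98*b^2 + 4.64*b - 0.62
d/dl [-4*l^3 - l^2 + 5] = 2*l*(-6*l - 1)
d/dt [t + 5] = 1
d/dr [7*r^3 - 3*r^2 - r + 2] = 21*r^2 - 6*r - 1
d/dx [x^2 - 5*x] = 2*x - 5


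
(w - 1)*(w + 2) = w^2 + w - 2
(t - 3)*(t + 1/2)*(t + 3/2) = t^3 - t^2 - 21*t/4 - 9/4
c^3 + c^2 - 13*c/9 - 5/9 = (c - 1)*(c + 1/3)*(c + 5/3)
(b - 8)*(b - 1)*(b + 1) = b^3 - 8*b^2 - b + 8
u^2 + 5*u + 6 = (u + 2)*(u + 3)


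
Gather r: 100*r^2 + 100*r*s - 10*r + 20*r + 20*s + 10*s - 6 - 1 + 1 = 100*r^2 + r*(100*s + 10) + 30*s - 6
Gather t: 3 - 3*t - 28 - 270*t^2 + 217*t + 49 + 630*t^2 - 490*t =360*t^2 - 276*t + 24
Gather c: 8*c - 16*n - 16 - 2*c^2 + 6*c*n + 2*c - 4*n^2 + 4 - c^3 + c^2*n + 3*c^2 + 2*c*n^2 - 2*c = -c^3 + c^2*(n + 1) + c*(2*n^2 + 6*n + 8) - 4*n^2 - 16*n - 12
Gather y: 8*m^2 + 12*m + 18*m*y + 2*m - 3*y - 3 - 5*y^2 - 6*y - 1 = 8*m^2 + 14*m - 5*y^2 + y*(18*m - 9) - 4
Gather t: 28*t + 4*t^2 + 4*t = 4*t^2 + 32*t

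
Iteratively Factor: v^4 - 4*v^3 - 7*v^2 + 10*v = (v + 2)*(v^3 - 6*v^2 + 5*v) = (v - 5)*(v + 2)*(v^2 - v) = v*(v - 5)*(v + 2)*(v - 1)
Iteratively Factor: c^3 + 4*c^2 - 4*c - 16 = (c + 2)*(c^2 + 2*c - 8) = (c + 2)*(c + 4)*(c - 2)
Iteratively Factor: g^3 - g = (g)*(g^2 - 1) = g*(g + 1)*(g - 1)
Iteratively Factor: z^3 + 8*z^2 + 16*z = (z)*(z^2 + 8*z + 16) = z*(z + 4)*(z + 4)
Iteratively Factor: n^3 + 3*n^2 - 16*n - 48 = (n + 3)*(n^2 - 16) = (n - 4)*(n + 3)*(n + 4)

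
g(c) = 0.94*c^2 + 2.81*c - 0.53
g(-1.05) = -2.44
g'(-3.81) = -4.35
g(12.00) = 168.55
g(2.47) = 12.15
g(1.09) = 3.65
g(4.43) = 30.37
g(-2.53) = -1.62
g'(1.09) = 4.86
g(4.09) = 26.69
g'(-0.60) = 1.68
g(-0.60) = -1.88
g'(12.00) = 25.37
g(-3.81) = 2.41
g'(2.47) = 7.45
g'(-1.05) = 0.84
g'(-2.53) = -1.95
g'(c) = 1.88*c + 2.81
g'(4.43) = 11.14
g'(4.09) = 10.50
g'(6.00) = 14.09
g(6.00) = 50.17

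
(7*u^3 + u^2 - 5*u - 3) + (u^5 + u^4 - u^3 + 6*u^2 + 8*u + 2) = u^5 + u^4 + 6*u^3 + 7*u^2 + 3*u - 1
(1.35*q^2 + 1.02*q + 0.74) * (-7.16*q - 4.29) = -9.666*q^3 - 13.0947*q^2 - 9.6742*q - 3.1746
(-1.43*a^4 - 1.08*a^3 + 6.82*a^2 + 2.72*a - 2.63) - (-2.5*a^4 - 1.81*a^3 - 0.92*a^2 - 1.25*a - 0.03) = 1.07*a^4 + 0.73*a^3 + 7.74*a^2 + 3.97*a - 2.6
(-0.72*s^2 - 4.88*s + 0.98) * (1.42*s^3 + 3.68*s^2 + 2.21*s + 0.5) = -1.0224*s^5 - 9.5792*s^4 - 18.158*s^3 - 7.5384*s^2 - 0.2742*s + 0.49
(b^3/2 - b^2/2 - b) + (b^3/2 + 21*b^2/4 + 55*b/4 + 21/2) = b^3 + 19*b^2/4 + 51*b/4 + 21/2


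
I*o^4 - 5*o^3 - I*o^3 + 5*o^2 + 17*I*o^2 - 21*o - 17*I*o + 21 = (o - 3*I)*(o + I)*(o + 7*I)*(I*o - I)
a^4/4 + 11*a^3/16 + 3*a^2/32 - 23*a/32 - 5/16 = (a/2 + 1/4)*(a/2 + 1)*(a - 1)*(a + 5/4)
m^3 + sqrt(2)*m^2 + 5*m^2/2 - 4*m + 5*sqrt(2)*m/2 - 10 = (m + 5/2)*(m - sqrt(2))*(m + 2*sqrt(2))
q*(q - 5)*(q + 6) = q^3 + q^2 - 30*q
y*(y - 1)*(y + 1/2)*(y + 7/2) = y^4 + 3*y^3 - 9*y^2/4 - 7*y/4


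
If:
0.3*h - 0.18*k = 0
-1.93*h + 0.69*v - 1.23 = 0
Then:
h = 0.357512953367876*v - 0.637305699481865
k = 0.595854922279793*v - 1.06217616580311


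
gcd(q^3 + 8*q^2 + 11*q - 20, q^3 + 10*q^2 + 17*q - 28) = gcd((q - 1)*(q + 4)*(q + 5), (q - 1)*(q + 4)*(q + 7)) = q^2 + 3*q - 4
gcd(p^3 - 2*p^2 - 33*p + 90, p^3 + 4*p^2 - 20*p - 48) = p + 6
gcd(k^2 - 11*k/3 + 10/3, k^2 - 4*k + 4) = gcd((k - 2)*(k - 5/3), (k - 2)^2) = k - 2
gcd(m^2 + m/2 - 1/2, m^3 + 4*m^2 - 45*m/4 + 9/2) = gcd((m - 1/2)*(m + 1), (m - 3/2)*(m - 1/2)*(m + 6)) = m - 1/2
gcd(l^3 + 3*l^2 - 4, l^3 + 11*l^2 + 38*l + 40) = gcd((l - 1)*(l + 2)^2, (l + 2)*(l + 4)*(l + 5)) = l + 2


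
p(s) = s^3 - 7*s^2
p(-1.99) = -35.60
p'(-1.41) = 25.70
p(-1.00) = -8.00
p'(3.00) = -15.00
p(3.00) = -36.00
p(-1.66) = -23.86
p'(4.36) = -4.01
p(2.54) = -28.77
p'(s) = 3*s^2 - 14*s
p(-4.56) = -240.37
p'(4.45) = -2.89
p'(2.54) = -16.21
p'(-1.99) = 39.74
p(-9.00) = -1296.00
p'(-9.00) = 369.00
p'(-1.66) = 31.51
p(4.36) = -50.19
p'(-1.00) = 17.00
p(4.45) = -50.50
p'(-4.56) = 126.22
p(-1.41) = -16.72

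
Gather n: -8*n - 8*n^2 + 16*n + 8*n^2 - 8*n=0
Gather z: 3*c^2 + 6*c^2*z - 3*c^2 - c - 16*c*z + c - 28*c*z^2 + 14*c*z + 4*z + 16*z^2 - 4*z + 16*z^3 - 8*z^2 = 16*z^3 + z^2*(8 - 28*c) + z*(6*c^2 - 2*c)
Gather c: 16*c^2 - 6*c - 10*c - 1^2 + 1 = 16*c^2 - 16*c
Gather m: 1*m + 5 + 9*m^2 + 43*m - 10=9*m^2 + 44*m - 5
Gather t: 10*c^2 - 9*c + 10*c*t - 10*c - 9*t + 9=10*c^2 - 19*c + t*(10*c - 9) + 9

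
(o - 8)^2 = o^2 - 16*o + 64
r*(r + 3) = r^2 + 3*r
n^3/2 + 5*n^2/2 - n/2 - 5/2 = (n/2 + 1/2)*(n - 1)*(n + 5)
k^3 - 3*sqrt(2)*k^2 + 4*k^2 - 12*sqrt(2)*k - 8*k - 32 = (k + 4)*(k - 4*sqrt(2))*(k + sqrt(2))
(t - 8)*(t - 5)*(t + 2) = t^3 - 11*t^2 + 14*t + 80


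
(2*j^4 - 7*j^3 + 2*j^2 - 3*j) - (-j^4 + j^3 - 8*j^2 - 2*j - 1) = 3*j^4 - 8*j^3 + 10*j^2 - j + 1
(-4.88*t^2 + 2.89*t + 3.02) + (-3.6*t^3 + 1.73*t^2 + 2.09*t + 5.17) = -3.6*t^3 - 3.15*t^2 + 4.98*t + 8.19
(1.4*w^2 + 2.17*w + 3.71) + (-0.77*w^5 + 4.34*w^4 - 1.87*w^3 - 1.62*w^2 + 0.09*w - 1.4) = -0.77*w^5 + 4.34*w^4 - 1.87*w^3 - 0.22*w^2 + 2.26*w + 2.31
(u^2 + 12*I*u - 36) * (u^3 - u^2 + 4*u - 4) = u^5 - u^4 + 12*I*u^4 - 32*u^3 - 12*I*u^3 + 32*u^2 + 48*I*u^2 - 144*u - 48*I*u + 144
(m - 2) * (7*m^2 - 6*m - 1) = 7*m^3 - 20*m^2 + 11*m + 2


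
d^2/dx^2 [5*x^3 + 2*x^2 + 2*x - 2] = 30*x + 4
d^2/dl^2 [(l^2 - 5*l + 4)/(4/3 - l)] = 48/(27*l^3 - 108*l^2 + 144*l - 64)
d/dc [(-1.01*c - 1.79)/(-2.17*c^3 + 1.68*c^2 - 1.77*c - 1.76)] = (-4.3834*c^3 - 9.9561*c^2 + 6.0144*c - 1.3907)/(4.7089*c^6 - 7.2912*c^5 + 10.5042*c^4 + 1.6912*c^3 - 2.7807*c^2 + 6.2304*c + 3.0976)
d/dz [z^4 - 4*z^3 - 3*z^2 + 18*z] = 4*z^3 - 12*z^2 - 6*z + 18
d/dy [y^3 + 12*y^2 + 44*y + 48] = 3*y^2 + 24*y + 44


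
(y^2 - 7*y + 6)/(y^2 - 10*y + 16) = (y^2 - 7*y + 6)/(y^2 - 10*y + 16)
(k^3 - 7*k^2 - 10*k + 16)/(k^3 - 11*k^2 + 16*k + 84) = (k^2 - 9*k + 8)/(k^2 - 13*k + 42)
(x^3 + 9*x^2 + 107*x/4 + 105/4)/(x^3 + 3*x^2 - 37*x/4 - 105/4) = (x + 3)/(x - 3)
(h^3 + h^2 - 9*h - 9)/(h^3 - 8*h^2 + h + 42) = (h^2 + 4*h + 3)/(h^2 - 5*h - 14)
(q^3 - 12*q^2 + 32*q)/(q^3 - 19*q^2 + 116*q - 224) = q/(q - 7)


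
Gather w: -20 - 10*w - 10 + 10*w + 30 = 0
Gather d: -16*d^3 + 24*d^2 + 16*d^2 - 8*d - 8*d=-16*d^3 + 40*d^2 - 16*d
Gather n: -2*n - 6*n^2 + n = -6*n^2 - n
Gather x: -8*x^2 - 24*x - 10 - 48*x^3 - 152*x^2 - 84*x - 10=-48*x^3 - 160*x^2 - 108*x - 20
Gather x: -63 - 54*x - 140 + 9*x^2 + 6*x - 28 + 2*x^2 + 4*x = 11*x^2 - 44*x - 231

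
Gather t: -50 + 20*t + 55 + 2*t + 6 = 22*t + 11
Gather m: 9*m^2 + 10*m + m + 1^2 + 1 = 9*m^2 + 11*m + 2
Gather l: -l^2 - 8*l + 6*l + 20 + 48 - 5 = -l^2 - 2*l + 63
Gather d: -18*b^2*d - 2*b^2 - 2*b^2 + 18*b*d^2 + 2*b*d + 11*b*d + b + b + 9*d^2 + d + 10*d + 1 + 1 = -4*b^2 + 2*b + d^2*(18*b + 9) + d*(-18*b^2 + 13*b + 11) + 2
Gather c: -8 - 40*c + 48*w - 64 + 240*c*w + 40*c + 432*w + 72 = 240*c*w + 480*w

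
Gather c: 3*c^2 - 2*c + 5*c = 3*c^2 + 3*c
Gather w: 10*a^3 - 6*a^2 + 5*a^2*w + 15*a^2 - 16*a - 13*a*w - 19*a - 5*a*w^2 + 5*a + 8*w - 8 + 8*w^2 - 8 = 10*a^3 + 9*a^2 - 30*a + w^2*(8 - 5*a) + w*(5*a^2 - 13*a + 8) - 16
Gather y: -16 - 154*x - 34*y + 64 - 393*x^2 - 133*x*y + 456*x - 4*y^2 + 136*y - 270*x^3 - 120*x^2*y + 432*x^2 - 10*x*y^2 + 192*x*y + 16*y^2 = -270*x^3 + 39*x^2 + 302*x + y^2*(12 - 10*x) + y*(-120*x^2 + 59*x + 102) + 48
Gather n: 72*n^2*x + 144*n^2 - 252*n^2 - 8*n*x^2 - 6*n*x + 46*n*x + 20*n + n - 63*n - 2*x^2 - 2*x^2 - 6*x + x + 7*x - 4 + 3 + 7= n^2*(72*x - 108) + n*(-8*x^2 + 40*x - 42) - 4*x^2 + 2*x + 6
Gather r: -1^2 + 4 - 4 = -1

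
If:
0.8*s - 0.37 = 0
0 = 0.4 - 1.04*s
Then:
No Solution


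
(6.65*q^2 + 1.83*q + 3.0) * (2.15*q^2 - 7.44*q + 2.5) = 14.2975*q^4 - 45.5415*q^3 + 9.4598*q^2 - 17.745*q + 7.5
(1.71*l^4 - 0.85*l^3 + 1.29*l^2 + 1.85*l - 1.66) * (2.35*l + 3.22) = 4.0185*l^5 + 3.5087*l^4 + 0.2945*l^3 + 8.5013*l^2 + 2.056*l - 5.3452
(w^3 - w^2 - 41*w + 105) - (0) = w^3 - w^2 - 41*w + 105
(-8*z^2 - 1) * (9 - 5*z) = 40*z^3 - 72*z^2 + 5*z - 9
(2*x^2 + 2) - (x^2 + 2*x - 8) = x^2 - 2*x + 10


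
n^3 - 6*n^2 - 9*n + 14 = (n - 7)*(n - 1)*(n + 2)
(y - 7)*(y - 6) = y^2 - 13*y + 42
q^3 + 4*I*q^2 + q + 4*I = (q - I)*(q + I)*(q + 4*I)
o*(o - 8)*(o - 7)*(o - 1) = o^4 - 16*o^3 + 71*o^2 - 56*o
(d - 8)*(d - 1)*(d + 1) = d^3 - 8*d^2 - d + 8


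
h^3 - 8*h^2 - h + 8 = (h - 8)*(h - 1)*(h + 1)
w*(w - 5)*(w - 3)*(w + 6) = w^4 - 2*w^3 - 33*w^2 + 90*w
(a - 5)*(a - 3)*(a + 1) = a^3 - 7*a^2 + 7*a + 15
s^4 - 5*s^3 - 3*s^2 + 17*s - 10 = (s - 5)*(s - 1)^2*(s + 2)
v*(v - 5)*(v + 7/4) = v^3 - 13*v^2/4 - 35*v/4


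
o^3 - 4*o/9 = o*(o - 2/3)*(o + 2/3)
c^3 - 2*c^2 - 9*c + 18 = (c - 3)*(c - 2)*(c + 3)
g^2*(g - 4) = g^3 - 4*g^2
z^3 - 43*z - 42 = (z - 7)*(z + 1)*(z + 6)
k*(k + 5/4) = k^2 + 5*k/4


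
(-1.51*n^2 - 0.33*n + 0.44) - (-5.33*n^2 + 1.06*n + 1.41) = 3.82*n^2 - 1.39*n - 0.97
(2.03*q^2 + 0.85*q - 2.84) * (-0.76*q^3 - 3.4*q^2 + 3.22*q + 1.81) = -1.5428*q^5 - 7.548*q^4 + 5.805*q^3 + 16.0673*q^2 - 7.6063*q - 5.1404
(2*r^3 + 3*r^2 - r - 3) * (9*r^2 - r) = 18*r^5 + 25*r^4 - 12*r^3 - 26*r^2 + 3*r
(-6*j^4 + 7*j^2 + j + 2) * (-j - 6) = 6*j^5 + 36*j^4 - 7*j^3 - 43*j^2 - 8*j - 12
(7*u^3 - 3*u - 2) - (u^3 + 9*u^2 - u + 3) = 6*u^3 - 9*u^2 - 2*u - 5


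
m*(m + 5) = m^2 + 5*m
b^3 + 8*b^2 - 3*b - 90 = (b - 3)*(b + 5)*(b + 6)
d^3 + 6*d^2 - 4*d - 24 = (d - 2)*(d + 2)*(d + 6)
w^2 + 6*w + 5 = (w + 1)*(w + 5)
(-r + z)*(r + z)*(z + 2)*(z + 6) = -r^2*z^2 - 8*r^2*z - 12*r^2 + z^4 + 8*z^3 + 12*z^2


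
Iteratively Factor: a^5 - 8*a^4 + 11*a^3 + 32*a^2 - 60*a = (a - 5)*(a^4 - 3*a^3 - 4*a^2 + 12*a) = (a - 5)*(a - 2)*(a^3 - a^2 - 6*a) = (a - 5)*(a - 2)*(a + 2)*(a^2 - 3*a) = a*(a - 5)*(a - 2)*(a + 2)*(a - 3)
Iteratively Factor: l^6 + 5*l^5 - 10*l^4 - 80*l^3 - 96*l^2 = (l)*(l^5 + 5*l^4 - 10*l^3 - 80*l^2 - 96*l) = l*(l + 3)*(l^4 + 2*l^3 - 16*l^2 - 32*l) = l*(l - 4)*(l + 3)*(l^3 + 6*l^2 + 8*l) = l*(l - 4)*(l + 3)*(l + 4)*(l^2 + 2*l) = l^2*(l - 4)*(l + 3)*(l + 4)*(l + 2)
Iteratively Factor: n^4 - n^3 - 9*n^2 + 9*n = (n - 3)*(n^3 + 2*n^2 - 3*n) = n*(n - 3)*(n^2 + 2*n - 3) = n*(n - 3)*(n + 3)*(n - 1)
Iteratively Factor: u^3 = (u)*(u^2) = u^2*(u)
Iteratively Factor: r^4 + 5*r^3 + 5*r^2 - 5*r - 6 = (r + 1)*(r^3 + 4*r^2 + r - 6) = (r + 1)*(r + 3)*(r^2 + r - 2) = (r + 1)*(r + 2)*(r + 3)*(r - 1)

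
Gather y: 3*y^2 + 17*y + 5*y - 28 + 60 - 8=3*y^2 + 22*y + 24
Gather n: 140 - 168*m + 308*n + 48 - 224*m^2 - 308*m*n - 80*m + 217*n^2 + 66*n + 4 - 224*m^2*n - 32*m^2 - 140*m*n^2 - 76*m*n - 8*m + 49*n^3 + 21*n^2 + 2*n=-256*m^2 - 256*m + 49*n^3 + n^2*(238 - 140*m) + n*(-224*m^2 - 384*m + 376) + 192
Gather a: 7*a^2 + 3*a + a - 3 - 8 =7*a^2 + 4*a - 11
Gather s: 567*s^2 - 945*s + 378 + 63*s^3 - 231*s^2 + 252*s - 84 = 63*s^3 + 336*s^2 - 693*s + 294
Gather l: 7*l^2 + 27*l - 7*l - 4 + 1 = 7*l^2 + 20*l - 3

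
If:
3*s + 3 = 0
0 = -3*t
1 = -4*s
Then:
No Solution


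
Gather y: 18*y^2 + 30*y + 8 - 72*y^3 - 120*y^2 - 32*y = -72*y^3 - 102*y^2 - 2*y + 8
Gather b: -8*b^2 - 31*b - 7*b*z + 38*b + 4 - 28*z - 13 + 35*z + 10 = -8*b^2 + b*(7 - 7*z) + 7*z + 1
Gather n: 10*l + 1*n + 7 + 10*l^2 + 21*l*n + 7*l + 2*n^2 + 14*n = 10*l^2 + 17*l + 2*n^2 + n*(21*l + 15) + 7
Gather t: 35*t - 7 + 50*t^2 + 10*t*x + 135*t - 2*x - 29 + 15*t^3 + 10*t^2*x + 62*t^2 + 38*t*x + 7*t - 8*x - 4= 15*t^3 + t^2*(10*x + 112) + t*(48*x + 177) - 10*x - 40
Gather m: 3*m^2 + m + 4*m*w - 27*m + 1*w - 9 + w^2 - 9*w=3*m^2 + m*(4*w - 26) + w^2 - 8*w - 9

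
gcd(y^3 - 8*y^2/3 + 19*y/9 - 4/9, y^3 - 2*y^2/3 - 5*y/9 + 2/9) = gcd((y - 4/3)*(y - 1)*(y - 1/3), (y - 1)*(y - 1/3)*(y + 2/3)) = y^2 - 4*y/3 + 1/3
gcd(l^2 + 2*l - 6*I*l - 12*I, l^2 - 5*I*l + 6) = l - 6*I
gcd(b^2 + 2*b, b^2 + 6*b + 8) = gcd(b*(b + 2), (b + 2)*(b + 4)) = b + 2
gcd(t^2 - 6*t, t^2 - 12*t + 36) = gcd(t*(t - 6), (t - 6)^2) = t - 6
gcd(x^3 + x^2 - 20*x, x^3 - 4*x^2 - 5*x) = x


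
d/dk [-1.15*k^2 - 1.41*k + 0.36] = -2.3*k - 1.41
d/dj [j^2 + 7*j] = 2*j + 7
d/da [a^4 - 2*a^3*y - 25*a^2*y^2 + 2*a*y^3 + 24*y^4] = 4*a^3 - 6*a^2*y - 50*a*y^2 + 2*y^3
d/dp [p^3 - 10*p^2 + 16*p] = 3*p^2 - 20*p + 16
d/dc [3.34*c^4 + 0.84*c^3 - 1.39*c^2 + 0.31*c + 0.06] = 13.36*c^3 + 2.52*c^2 - 2.78*c + 0.31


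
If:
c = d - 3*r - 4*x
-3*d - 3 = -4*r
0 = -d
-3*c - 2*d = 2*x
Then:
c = 9/20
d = 0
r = 3/4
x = -27/40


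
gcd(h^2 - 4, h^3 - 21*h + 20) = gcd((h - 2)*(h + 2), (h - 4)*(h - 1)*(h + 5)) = 1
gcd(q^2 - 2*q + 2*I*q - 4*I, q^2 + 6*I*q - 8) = q + 2*I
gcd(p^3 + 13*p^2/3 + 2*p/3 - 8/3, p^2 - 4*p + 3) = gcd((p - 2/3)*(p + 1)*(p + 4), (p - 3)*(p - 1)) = 1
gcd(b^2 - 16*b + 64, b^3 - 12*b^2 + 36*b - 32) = b - 8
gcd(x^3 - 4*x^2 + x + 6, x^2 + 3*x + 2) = x + 1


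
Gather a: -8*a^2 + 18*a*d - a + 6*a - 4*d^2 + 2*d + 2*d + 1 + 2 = -8*a^2 + a*(18*d + 5) - 4*d^2 + 4*d + 3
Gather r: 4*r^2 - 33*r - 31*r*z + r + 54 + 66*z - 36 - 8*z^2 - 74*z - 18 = 4*r^2 + r*(-31*z - 32) - 8*z^2 - 8*z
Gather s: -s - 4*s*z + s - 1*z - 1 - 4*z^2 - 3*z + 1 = -4*s*z - 4*z^2 - 4*z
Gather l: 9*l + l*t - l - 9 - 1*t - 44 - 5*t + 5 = l*(t + 8) - 6*t - 48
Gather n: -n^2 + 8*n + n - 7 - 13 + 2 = -n^2 + 9*n - 18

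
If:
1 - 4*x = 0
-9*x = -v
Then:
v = 9/4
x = 1/4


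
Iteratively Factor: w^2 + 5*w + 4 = (w + 4)*(w + 1)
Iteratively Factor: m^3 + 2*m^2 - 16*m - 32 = (m - 4)*(m^2 + 6*m + 8) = (m - 4)*(m + 4)*(m + 2)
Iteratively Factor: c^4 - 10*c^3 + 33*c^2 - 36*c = (c - 4)*(c^3 - 6*c^2 + 9*c) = c*(c - 4)*(c^2 - 6*c + 9) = c*(c - 4)*(c - 3)*(c - 3)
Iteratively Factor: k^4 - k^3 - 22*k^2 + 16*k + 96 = (k + 2)*(k^3 - 3*k^2 - 16*k + 48) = (k - 4)*(k + 2)*(k^2 + k - 12) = (k - 4)*(k + 2)*(k + 4)*(k - 3)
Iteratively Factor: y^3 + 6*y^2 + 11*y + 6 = (y + 1)*(y^2 + 5*y + 6) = (y + 1)*(y + 3)*(y + 2)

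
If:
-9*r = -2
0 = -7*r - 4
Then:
No Solution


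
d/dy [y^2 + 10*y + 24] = 2*y + 10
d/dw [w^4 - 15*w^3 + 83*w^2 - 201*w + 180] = 4*w^3 - 45*w^2 + 166*w - 201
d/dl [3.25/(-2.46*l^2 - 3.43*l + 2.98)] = (15.99*l + 11.1475)/(2.46*l^2 + 3.43*l - 2.98)^2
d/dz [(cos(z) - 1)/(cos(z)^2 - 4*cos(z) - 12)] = (cos(z)^2 - 2*cos(z) + 16)*sin(z)/(sin(z)^2 + 4*cos(z) + 11)^2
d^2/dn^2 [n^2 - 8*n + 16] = 2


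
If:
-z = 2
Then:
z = -2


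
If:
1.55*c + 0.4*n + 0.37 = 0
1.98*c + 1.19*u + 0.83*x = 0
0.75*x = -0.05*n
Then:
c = 3.87096774193548*x - 0.238709677419355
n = -15.0*x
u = 0.397180807806994 - 7.13824884792627*x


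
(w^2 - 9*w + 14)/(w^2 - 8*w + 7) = (w - 2)/(w - 1)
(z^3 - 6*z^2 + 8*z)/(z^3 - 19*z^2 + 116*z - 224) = z*(z - 2)/(z^2 - 15*z + 56)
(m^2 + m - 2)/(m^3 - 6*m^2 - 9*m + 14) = 1/(m - 7)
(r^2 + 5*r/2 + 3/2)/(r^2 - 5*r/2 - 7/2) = (2*r + 3)/(2*r - 7)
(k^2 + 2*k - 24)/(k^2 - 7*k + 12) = (k + 6)/(k - 3)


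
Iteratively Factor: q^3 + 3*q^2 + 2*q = (q + 2)*(q^2 + q) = (q + 1)*(q + 2)*(q)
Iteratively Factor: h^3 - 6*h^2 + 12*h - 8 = (h - 2)*(h^2 - 4*h + 4) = (h - 2)^2*(h - 2)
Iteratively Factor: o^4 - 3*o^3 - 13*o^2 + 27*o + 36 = (o - 4)*(o^3 + o^2 - 9*o - 9) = (o - 4)*(o - 3)*(o^2 + 4*o + 3) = (o - 4)*(o - 3)*(o + 1)*(o + 3)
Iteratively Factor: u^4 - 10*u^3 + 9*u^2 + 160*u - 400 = (u - 5)*(u^3 - 5*u^2 - 16*u + 80) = (u - 5)^2*(u^2 - 16) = (u - 5)^2*(u + 4)*(u - 4)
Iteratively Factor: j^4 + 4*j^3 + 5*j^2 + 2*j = (j + 1)*(j^3 + 3*j^2 + 2*j) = (j + 1)*(j + 2)*(j^2 + j) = j*(j + 1)*(j + 2)*(j + 1)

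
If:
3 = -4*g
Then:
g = -3/4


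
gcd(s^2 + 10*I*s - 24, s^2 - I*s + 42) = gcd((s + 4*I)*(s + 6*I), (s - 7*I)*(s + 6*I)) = s + 6*I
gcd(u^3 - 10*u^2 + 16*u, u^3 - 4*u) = u^2 - 2*u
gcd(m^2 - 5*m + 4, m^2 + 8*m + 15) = 1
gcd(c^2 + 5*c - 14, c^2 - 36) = 1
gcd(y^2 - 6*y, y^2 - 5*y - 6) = y - 6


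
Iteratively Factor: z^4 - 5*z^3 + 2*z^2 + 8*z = (z - 4)*(z^3 - z^2 - 2*z) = z*(z - 4)*(z^2 - z - 2) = z*(z - 4)*(z - 2)*(z + 1)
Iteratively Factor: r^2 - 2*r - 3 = (r - 3)*(r + 1)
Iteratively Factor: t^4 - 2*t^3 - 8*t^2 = (t + 2)*(t^3 - 4*t^2) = t*(t + 2)*(t^2 - 4*t) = t*(t - 4)*(t + 2)*(t)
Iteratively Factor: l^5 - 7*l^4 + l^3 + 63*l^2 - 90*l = (l - 2)*(l^4 - 5*l^3 - 9*l^2 + 45*l) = (l - 2)*(l + 3)*(l^3 - 8*l^2 + 15*l) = l*(l - 2)*(l + 3)*(l^2 - 8*l + 15) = l*(l - 3)*(l - 2)*(l + 3)*(l - 5)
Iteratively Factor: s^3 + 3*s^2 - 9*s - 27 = (s + 3)*(s^2 - 9) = (s - 3)*(s + 3)*(s + 3)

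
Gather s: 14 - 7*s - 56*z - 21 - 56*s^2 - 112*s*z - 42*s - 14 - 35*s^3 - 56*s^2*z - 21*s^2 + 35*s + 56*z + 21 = -35*s^3 + s^2*(-56*z - 77) + s*(-112*z - 14)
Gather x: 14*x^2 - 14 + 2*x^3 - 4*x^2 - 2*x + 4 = 2*x^3 + 10*x^2 - 2*x - 10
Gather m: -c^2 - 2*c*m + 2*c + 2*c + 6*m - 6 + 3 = -c^2 + 4*c + m*(6 - 2*c) - 3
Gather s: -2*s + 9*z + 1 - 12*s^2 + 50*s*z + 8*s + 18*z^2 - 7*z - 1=-12*s^2 + s*(50*z + 6) + 18*z^2 + 2*z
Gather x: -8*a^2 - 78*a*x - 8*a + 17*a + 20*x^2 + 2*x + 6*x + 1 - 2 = -8*a^2 + 9*a + 20*x^2 + x*(8 - 78*a) - 1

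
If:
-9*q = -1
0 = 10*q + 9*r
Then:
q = 1/9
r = -10/81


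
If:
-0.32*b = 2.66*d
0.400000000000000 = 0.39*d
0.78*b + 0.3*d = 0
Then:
No Solution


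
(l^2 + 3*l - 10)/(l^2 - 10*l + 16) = (l + 5)/(l - 8)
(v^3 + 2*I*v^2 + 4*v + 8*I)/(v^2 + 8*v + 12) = (v^3 + 2*I*v^2 + 4*v + 8*I)/(v^2 + 8*v + 12)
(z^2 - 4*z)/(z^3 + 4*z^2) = (z - 4)/(z*(z + 4))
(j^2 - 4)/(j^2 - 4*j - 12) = (j - 2)/(j - 6)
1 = 1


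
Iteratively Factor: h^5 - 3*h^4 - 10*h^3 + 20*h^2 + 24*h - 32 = (h + 2)*(h^4 - 5*h^3 + 20*h - 16) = (h - 2)*(h + 2)*(h^3 - 3*h^2 - 6*h + 8) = (h - 2)*(h + 2)^2*(h^2 - 5*h + 4) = (h - 2)*(h - 1)*(h + 2)^2*(h - 4)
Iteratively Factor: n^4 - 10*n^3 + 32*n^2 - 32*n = (n - 4)*(n^3 - 6*n^2 + 8*n) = n*(n - 4)*(n^2 - 6*n + 8) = n*(n - 4)^2*(n - 2)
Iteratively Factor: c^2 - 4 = (c + 2)*(c - 2)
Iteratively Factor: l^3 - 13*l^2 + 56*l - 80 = (l - 5)*(l^2 - 8*l + 16) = (l - 5)*(l - 4)*(l - 4)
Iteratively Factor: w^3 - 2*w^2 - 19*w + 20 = (w - 5)*(w^2 + 3*w - 4) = (w - 5)*(w + 4)*(w - 1)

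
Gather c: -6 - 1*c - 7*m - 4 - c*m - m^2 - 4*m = c*(-m - 1) - m^2 - 11*m - 10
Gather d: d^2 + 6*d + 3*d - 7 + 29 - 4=d^2 + 9*d + 18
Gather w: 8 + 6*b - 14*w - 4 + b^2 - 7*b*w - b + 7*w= b^2 + 5*b + w*(-7*b - 7) + 4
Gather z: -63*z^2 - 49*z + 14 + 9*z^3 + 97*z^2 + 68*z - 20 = 9*z^3 + 34*z^2 + 19*z - 6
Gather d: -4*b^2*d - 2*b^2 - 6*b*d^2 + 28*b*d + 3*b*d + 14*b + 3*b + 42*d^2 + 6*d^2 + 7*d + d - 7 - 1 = -2*b^2 + 17*b + d^2*(48 - 6*b) + d*(-4*b^2 + 31*b + 8) - 8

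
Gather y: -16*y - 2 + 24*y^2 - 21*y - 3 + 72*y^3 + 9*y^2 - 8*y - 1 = 72*y^3 + 33*y^2 - 45*y - 6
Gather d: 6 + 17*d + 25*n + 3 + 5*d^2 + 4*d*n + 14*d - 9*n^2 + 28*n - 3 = 5*d^2 + d*(4*n + 31) - 9*n^2 + 53*n + 6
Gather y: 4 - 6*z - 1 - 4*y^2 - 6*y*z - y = -4*y^2 + y*(-6*z - 1) - 6*z + 3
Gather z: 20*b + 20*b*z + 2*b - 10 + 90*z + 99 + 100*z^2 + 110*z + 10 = 22*b + 100*z^2 + z*(20*b + 200) + 99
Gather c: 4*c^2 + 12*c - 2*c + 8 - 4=4*c^2 + 10*c + 4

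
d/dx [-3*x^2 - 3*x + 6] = -6*x - 3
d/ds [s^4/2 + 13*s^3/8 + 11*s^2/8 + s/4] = 2*s^3 + 39*s^2/8 + 11*s/4 + 1/4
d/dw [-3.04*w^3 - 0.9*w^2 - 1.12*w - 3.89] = -9.12*w^2 - 1.8*w - 1.12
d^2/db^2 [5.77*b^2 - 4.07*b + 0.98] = 11.5400000000000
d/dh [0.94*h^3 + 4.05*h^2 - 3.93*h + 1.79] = 2.82*h^2 + 8.1*h - 3.93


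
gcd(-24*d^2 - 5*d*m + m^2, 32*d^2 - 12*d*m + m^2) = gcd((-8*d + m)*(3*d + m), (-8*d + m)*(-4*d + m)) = 8*d - m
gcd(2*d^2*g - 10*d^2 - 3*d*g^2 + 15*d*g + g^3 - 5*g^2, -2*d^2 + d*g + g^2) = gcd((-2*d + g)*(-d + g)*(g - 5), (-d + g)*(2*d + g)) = d - g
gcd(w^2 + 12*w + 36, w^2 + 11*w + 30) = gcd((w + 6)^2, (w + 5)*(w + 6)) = w + 6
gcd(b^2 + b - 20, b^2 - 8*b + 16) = b - 4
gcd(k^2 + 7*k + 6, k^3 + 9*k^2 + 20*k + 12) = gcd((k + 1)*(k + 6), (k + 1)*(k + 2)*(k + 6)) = k^2 + 7*k + 6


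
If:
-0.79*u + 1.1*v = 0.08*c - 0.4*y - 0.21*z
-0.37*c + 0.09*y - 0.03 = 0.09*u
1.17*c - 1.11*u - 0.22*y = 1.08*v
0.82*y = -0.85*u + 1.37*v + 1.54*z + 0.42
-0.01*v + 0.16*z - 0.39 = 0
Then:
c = 0.40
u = 0.74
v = -0.89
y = 2.74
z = 2.38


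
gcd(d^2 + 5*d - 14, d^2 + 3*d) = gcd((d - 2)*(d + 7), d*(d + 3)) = 1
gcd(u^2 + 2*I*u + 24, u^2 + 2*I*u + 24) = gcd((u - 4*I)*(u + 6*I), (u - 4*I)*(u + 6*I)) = u^2 + 2*I*u + 24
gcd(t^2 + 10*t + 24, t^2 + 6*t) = t + 6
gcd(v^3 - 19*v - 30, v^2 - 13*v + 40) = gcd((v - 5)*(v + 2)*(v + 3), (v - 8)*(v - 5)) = v - 5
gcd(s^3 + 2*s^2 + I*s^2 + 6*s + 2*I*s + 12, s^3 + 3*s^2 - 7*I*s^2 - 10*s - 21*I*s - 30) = s - 2*I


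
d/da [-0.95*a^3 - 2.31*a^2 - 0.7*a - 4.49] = -2.85*a^2 - 4.62*a - 0.7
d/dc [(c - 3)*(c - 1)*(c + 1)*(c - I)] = 4*c^3 + c^2*(-9 - 3*I) + c*(-2 + 6*I) + 3 + I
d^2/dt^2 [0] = 0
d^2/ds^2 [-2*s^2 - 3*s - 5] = -4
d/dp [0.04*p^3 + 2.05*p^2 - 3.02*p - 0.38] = 0.12*p^2 + 4.1*p - 3.02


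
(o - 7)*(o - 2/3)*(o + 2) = o^3 - 17*o^2/3 - 32*o/3 + 28/3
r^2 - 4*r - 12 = (r - 6)*(r + 2)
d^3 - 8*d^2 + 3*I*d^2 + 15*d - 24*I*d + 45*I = (d - 5)*(d - 3)*(d + 3*I)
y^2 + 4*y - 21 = (y - 3)*(y + 7)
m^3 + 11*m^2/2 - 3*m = m*(m - 1/2)*(m + 6)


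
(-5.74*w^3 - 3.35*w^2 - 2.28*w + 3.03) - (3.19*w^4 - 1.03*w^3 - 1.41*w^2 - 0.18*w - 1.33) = -3.19*w^4 - 4.71*w^3 - 1.94*w^2 - 2.1*w + 4.36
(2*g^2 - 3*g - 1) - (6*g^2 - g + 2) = -4*g^2 - 2*g - 3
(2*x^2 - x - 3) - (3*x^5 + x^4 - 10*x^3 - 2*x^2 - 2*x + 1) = -3*x^5 - x^4 + 10*x^3 + 4*x^2 + x - 4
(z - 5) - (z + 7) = -12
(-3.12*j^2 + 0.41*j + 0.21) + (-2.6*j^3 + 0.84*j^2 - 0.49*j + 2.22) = -2.6*j^3 - 2.28*j^2 - 0.08*j + 2.43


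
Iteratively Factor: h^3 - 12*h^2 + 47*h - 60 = (h - 4)*(h^2 - 8*h + 15) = (h - 5)*(h - 4)*(h - 3)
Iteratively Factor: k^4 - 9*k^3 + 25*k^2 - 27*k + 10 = (k - 5)*(k^3 - 4*k^2 + 5*k - 2) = (k - 5)*(k - 1)*(k^2 - 3*k + 2) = (k - 5)*(k - 2)*(k - 1)*(k - 1)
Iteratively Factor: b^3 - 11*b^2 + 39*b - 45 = (b - 3)*(b^2 - 8*b + 15) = (b - 3)^2*(b - 5)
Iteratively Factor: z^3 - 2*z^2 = (z)*(z^2 - 2*z) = z*(z - 2)*(z)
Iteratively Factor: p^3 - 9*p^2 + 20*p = (p - 4)*(p^2 - 5*p) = p*(p - 4)*(p - 5)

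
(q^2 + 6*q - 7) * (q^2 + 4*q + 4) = q^4 + 10*q^3 + 21*q^2 - 4*q - 28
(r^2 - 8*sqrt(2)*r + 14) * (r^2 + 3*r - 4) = r^4 - 8*sqrt(2)*r^3 + 3*r^3 - 24*sqrt(2)*r^2 + 10*r^2 + 42*r + 32*sqrt(2)*r - 56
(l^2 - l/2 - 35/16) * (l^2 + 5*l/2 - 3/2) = l^4 + 2*l^3 - 79*l^2/16 - 151*l/32 + 105/32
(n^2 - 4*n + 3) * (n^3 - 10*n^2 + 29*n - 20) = n^5 - 14*n^4 + 72*n^3 - 166*n^2 + 167*n - 60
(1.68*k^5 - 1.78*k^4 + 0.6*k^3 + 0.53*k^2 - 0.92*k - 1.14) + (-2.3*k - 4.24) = 1.68*k^5 - 1.78*k^4 + 0.6*k^3 + 0.53*k^2 - 3.22*k - 5.38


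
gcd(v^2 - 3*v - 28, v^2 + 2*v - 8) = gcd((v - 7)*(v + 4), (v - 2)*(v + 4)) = v + 4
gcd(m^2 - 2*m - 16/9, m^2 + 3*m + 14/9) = m + 2/3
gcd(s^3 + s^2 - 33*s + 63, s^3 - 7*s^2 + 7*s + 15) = s - 3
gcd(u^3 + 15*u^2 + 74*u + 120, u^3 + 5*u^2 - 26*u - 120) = u^2 + 10*u + 24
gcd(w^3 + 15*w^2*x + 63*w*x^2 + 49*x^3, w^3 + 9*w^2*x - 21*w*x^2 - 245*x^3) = w^2 + 14*w*x + 49*x^2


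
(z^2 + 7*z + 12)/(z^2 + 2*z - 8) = (z + 3)/(z - 2)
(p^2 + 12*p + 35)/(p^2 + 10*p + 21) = (p + 5)/(p + 3)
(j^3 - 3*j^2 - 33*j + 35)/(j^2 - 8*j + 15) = (j^3 - 3*j^2 - 33*j + 35)/(j^2 - 8*j + 15)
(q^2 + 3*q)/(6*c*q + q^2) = (q + 3)/(6*c + q)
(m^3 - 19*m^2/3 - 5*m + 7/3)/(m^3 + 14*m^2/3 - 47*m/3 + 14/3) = (m^2 - 6*m - 7)/(m^2 + 5*m - 14)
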